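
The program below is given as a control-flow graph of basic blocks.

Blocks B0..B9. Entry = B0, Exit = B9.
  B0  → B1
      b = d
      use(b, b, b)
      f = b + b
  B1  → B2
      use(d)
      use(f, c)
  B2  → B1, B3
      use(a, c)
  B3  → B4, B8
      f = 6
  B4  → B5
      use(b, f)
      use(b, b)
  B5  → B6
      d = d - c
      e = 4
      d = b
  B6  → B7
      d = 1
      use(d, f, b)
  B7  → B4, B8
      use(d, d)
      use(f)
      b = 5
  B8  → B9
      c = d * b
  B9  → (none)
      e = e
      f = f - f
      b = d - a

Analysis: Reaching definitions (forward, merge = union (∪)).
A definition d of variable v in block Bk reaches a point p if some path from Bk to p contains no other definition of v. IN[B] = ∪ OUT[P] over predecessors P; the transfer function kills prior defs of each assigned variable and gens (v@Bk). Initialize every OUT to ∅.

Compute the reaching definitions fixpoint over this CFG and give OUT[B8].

Answer: {b@B0, b@B7, c@B8, d@B6, e@B5, f@B3}

Derivation:
Fixpoint table:
  B0: | IN={} | OUT={b@B0, f@B0}
  B1: | IN={b@B0, f@B0} | OUT={b@B0, f@B0}
  B2: | IN={b@B0, f@B0} | OUT={b@B0, f@B0}
  B3: | IN={b@B0, f@B0} | OUT={b@B0, f@B3}
  B4: | IN={b@B0, b@B7, d@B6, e@B5, f@B3} | OUT={b@B0, b@B7, d@B6, e@B5, f@B3}
  B5: | IN={b@B0, b@B7, d@B6, e@B5, f@B3} | OUT={b@B0, b@B7, d@B5, e@B5, f@B3}
  B6: | IN={b@B0, b@B7, d@B5, e@B5, f@B3} | OUT={b@B0, b@B7, d@B6, e@B5, f@B3}
  B7: | IN={b@B0, b@B7, d@B6, e@B5, f@B3} | OUT={b@B7, d@B6, e@B5, f@B3}
  B8: | IN={b@B0, b@B7, d@B6, e@B5, f@B3} | OUT={b@B0, b@B7, c@B8, d@B6, e@B5, f@B3}
  B9: | IN={b@B0, b@B7, c@B8, d@B6, e@B5, f@B3} | OUT={b@B9, c@B8, d@B6, e@B9, f@B9}

Merge at B8: IN[B8] = OUT[B3] ⊔ OUT[B7] = {b@B0, b@B7, d@B6, e@B5, f@B3}
Applying B8's transfer function to that IN value gives OUT[B8] (row B8 above).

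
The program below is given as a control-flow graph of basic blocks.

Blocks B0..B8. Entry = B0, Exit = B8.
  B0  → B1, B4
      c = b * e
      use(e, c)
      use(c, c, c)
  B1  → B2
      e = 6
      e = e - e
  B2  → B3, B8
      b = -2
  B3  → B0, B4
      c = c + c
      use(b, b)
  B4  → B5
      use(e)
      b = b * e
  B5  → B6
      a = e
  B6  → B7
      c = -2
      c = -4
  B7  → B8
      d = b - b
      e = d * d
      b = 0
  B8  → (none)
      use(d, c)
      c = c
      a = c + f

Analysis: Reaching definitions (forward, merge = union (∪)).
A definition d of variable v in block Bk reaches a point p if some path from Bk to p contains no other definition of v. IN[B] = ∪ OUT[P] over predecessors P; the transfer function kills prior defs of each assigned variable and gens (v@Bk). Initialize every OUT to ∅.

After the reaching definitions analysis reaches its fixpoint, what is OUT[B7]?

Answer: {a@B5, b@B7, c@B6, d@B7, e@B7}

Trace:
Converged values:
  B0:   IN={b@B2, c@B3, e@B1}   OUT={b@B2, c@B0, e@B1}
  B1:   IN={b@B2, c@B0, e@B1}   OUT={b@B2, c@B0, e@B1}
  B2:   IN={b@B2, c@B0, e@B1}   OUT={b@B2, c@B0, e@B1}
  B3:   IN={b@B2, c@B0, e@B1}   OUT={b@B2, c@B3, e@B1}
  B4:   IN={b@B2, c@B0, c@B3, e@B1}   OUT={b@B4, c@B0, c@B3, e@B1}
  B5:   IN={b@B4, c@B0, c@B3, e@B1}   OUT={a@B5, b@B4, c@B0, c@B3, e@B1}
  B6:   IN={a@B5, b@B4, c@B0, c@B3, e@B1}   OUT={a@B5, b@B4, c@B6, e@B1}
  B7:   IN={a@B5, b@B4, c@B6, e@B1}   OUT={a@B5, b@B7, c@B6, d@B7, e@B7}
  B8:   IN={a@B5, b@B2, b@B7, c@B0, c@B6, d@B7, e@B1, e@B7}   OUT={a@B8, b@B2, b@B7, c@B8, d@B7, e@B1, e@B7}

Merge at B7: IN[B7] = OUT[B6] = {a@B5, b@B4, c@B6, e@B1}
Applying B7's transfer function to that IN value gives OUT[B7] (row B7 above).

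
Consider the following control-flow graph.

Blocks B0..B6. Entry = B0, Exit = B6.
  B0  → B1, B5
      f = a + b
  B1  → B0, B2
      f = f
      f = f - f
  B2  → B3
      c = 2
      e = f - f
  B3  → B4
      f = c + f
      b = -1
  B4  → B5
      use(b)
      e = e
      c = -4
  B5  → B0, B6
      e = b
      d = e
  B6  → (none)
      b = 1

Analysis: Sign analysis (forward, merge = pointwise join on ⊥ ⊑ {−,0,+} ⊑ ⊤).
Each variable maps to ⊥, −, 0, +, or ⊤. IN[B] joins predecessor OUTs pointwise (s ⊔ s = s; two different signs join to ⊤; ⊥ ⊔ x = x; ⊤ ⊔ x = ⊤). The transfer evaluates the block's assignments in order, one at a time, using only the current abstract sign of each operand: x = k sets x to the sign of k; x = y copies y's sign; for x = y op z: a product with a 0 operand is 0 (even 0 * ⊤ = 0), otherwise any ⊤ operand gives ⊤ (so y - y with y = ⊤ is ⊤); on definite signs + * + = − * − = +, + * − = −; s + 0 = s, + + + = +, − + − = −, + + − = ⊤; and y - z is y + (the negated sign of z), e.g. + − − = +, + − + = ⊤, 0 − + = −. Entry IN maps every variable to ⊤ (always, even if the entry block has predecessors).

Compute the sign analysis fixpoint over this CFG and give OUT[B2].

Answer: {a: ⊤, b: ⊤, c: +, d: ⊤, e: ⊤, f: ⊤}

Working:
Converged values:
  B0: | IN=(all ⊤) | OUT=(all ⊤)
  B1: | IN=(all ⊤) | OUT=(all ⊤)
  B2: | IN=(all ⊤) | OUT={c:+; rest ⊤}
  B3: | IN={c:+; rest ⊤} | OUT={b:-, c:+; rest ⊤}
  B4: | IN={b:-, c:+; rest ⊤} | OUT={b:-, c:-; rest ⊤}
  B5: | IN=(all ⊤) | OUT=(all ⊤)
  B6: | IN=(all ⊤) | OUT={b:+; rest ⊤}

Merge at B2: IN[B2] = OUT[B1] = {a: ⊤, b: ⊤, c: ⊤, d: ⊤, e: ⊤, f: ⊤}
Applying B2's transfer function to that IN value gives OUT[B2] (row B2 above).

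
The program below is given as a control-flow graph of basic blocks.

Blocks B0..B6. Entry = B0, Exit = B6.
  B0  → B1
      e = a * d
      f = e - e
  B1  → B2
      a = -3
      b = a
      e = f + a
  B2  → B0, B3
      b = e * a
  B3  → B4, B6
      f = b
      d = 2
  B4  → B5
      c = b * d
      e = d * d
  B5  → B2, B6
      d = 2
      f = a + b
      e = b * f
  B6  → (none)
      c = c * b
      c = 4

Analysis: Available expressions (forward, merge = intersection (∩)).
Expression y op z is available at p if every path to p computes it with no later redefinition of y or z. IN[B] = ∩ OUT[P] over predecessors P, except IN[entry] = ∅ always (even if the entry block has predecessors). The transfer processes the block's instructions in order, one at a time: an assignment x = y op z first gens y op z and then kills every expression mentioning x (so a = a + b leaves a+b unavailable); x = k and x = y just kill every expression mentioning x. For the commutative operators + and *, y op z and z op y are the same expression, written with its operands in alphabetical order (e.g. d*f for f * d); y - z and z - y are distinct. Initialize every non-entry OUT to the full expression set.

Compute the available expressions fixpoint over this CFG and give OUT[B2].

Answer: {a*e}

Derivation:
Per-block solution:
  B0: | IN={} | OUT={a*d, e-e}
  B1: | IN={a*d, e-e} | OUT={a+f}
  B2: | IN={} | OUT={a*e}
  B3: | IN={a*e} | OUT={a*e}
  B4: | IN={a*e} | OUT={b*d, d*d}
  B5: | IN={b*d, d*d} | OUT={a+b, b*f}
  B6: | IN={} | OUT={}

Merge at B2: IN[B2] = OUT[B1] ∩ OUT[B5] = {}
Applying B2's transfer function to that IN value gives OUT[B2] (row B2 above).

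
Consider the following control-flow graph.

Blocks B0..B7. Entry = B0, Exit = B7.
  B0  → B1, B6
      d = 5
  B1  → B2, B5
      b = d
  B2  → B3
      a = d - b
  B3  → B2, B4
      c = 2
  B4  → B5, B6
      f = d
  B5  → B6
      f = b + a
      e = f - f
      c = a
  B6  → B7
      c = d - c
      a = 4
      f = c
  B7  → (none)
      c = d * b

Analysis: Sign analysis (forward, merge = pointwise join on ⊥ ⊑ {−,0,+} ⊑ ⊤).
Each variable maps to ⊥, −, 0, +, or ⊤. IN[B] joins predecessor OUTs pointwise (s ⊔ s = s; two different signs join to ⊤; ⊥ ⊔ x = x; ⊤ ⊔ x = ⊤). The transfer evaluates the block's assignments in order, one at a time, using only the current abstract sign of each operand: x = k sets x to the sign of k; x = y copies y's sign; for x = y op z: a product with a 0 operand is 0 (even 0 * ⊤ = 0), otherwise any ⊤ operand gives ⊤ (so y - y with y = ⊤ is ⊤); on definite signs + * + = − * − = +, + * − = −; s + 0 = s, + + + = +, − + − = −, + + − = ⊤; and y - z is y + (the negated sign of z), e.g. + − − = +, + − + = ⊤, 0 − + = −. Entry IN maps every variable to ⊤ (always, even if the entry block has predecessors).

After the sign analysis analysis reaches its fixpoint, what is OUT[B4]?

Answer: {a: ⊤, b: +, c: +, d: +, e: ⊤, f: +}

Trace:
Fixpoint table:
  B0: | IN=(all ⊤) | OUT={d:+; rest ⊤}
  B1: | IN={d:+; rest ⊤} | OUT={b:+, d:+; rest ⊤}
  B2: | IN={b:+, d:+; rest ⊤} | OUT={b:+, d:+; rest ⊤}
  B3: | IN={b:+, d:+; rest ⊤} | OUT={b:+, c:+, d:+; rest ⊤}
  B4: | IN={b:+, c:+, d:+; rest ⊤} | OUT={b:+, c:+, d:+, f:+; rest ⊤}
  B5: | IN={b:+, d:+; rest ⊤} | OUT={b:+, d:+; rest ⊤}
  B6: | IN={d:+; rest ⊤} | OUT={a:+, d:+; rest ⊤}
  B7: | IN={a:+, d:+; rest ⊤} | OUT={a:+, d:+; rest ⊤}

Merge at B4: IN[B4] = OUT[B3] = {a: ⊤, b: +, c: +, d: +, e: ⊤, f: ⊤}
Applying B4's transfer function to that IN value gives OUT[B4] (row B4 above).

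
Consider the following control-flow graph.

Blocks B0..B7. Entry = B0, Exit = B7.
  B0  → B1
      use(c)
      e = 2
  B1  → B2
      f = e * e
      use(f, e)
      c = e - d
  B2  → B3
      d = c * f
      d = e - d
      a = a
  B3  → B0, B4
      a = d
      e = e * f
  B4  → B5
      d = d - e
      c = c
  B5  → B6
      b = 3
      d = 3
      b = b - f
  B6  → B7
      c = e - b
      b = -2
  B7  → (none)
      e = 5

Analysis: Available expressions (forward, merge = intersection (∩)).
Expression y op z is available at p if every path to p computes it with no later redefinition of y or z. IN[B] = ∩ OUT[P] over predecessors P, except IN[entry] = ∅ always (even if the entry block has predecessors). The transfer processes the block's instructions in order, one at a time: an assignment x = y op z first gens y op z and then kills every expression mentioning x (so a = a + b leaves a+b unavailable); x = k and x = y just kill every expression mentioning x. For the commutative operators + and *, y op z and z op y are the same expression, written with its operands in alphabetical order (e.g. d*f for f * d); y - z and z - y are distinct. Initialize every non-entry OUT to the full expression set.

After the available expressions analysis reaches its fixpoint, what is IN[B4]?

Answer: {c*f}

Derivation:
Converged values:
  B0:   IN={}   OUT={}
  B1:   IN={}   OUT={e*e, e-d}
  B2:   IN={e*e, e-d}   OUT={c*f, e*e}
  B3:   IN={c*f, e*e}   OUT={c*f}
  B4:   IN={c*f}   OUT={}
  B5:   IN={}   OUT={}
  B6:   IN={}   OUT={}
  B7:   IN={}   OUT={}

Merge at B4: IN[B4] = OUT[B3] = {c*f}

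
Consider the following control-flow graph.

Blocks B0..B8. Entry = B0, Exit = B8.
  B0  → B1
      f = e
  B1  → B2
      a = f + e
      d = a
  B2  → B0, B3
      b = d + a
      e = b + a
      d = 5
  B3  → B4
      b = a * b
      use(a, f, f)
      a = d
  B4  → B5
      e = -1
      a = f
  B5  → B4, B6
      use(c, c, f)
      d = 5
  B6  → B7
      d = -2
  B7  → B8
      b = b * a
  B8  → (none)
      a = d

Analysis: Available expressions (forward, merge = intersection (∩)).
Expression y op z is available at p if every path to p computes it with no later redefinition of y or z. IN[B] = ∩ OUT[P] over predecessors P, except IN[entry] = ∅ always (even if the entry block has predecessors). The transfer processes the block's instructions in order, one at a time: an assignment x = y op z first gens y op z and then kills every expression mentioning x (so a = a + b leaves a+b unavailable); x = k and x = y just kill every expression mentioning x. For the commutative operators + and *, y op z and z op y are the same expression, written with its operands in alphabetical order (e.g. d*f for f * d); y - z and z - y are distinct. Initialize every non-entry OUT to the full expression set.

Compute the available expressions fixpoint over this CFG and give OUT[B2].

Answer: {a+b}

Derivation:
Fixpoint table:
  B0:  IN={}  OUT={}
  B1:  IN={}  OUT={e+f}
  B2:  IN={e+f}  OUT={a+b}
  B3:  IN={a+b}  OUT={}
  B4:  IN={}  OUT={}
  B5:  IN={}  OUT={}
  B6:  IN={}  OUT={}
  B7:  IN={}  OUT={}
  B8:  IN={}  OUT={}

Merge at B2: IN[B2] = OUT[B1] = {e+f}
Applying B2's transfer function to that IN value gives OUT[B2] (row B2 above).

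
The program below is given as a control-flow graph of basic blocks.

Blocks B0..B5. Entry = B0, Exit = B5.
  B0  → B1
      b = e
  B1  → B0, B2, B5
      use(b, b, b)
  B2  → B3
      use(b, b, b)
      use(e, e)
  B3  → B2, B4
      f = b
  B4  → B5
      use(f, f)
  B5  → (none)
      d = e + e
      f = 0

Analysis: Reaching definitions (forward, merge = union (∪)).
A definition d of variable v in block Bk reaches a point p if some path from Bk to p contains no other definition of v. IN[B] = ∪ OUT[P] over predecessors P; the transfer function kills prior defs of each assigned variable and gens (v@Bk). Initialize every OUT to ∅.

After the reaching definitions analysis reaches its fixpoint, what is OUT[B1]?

Answer: {b@B0}

Derivation:
Converged values:
  B0: | IN={b@B0} | OUT={b@B0}
  B1: | IN={b@B0} | OUT={b@B0}
  B2: | IN={b@B0, f@B3} | OUT={b@B0, f@B3}
  B3: | IN={b@B0, f@B3} | OUT={b@B0, f@B3}
  B4: | IN={b@B0, f@B3} | OUT={b@B0, f@B3}
  B5: | IN={b@B0, f@B3} | OUT={b@B0, d@B5, f@B5}

Merge at B1: IN[B1] = OUT[B0] = {b@B0}
Applying B1's transfer function to that IN value gives OUT[B1] (row B1 above).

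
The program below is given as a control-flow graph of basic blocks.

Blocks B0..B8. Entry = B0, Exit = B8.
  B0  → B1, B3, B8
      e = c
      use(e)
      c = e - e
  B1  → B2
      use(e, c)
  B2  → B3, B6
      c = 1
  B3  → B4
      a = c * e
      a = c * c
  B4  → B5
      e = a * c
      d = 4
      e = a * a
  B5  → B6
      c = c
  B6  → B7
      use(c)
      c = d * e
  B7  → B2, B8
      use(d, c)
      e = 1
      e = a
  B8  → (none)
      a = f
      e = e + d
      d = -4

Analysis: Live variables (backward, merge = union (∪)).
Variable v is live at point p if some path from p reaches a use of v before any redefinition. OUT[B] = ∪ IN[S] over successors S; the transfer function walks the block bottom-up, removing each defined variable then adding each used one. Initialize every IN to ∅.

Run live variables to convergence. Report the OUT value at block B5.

Converged values:
  B0:  IN={a, c, d, f}  OUT={a, c, d, e, f}
  B1:  IN={a, c, d, e, f}  OUT={a, d, e, f}
  B2:  IN={a, d, e, f}  OUT={a, c, d, e, f}
  B3:  IN={c, e, f}  OUT={a, c, f}
  B4:  IN={a, c, f}  OUT={a, c, d, e, f}
  B5:  IN={a, c, d, e, f}  OUT={a, c, d, e, f}
  B6:  IN={a, c, d, e, f}  OUT={a, c, d, f}
  B7:  IN={a, c, d, f}  OUT={a, d, e, f}
  B8:  IN={d, e, f}  OUT={}

Merge at B5: OUT[B5] = IN[B6] = {a, c, d, e, f}

Answer: {a, c, d, e, f}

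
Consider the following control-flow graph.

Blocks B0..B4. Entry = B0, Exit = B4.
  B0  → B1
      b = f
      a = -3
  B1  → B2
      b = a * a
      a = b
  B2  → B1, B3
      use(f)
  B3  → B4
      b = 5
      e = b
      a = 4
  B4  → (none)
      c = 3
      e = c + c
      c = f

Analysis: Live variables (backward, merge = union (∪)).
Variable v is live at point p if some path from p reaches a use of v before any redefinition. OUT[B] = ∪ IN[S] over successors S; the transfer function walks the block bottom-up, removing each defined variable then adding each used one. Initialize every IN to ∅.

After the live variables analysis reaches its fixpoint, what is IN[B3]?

Answer: {f}

Trace:
Per-block solution:
  B0:   IN={f}   OUT={a, f}
  B1:   IN={a, f}   OUT={a, f}
  B2:   IN={a, f}   OUT={a, f}
  B3:   IN={f}   OUT={f}
  B4:   IN={f}   OUT={}

Merge at B3: OUT[B3] = IN[B4] = {f}
Applying B3's transfer function to that OUT value gives IN[B3] (row B3 above).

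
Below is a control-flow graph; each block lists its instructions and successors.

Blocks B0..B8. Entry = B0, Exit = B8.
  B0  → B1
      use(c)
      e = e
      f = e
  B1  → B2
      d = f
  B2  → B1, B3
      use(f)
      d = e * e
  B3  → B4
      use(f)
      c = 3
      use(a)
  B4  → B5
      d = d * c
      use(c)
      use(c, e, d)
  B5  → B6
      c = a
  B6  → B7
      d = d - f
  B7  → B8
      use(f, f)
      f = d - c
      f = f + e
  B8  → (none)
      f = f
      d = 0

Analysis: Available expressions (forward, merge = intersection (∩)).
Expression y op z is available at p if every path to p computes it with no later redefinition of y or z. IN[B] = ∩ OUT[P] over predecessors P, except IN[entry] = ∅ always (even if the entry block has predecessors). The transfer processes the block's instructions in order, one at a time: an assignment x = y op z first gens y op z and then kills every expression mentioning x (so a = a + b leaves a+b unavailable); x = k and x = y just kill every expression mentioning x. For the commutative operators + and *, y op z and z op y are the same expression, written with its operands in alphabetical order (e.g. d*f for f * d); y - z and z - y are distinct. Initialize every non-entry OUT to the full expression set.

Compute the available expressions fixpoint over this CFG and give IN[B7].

Answer: {e*e}

Derivation:
Converged values:
  B0: | IN={} | OUT={}
  B1: | IN={} | OUT={}
  B2: | IN={} | OUT={e*e}
  B3: | IN={e*e} | OUT={e*e}
  B4: | IN={e*e} | OUT={e*e}
  B5: | IN={e*e} | OUT={e*e}
  B6: | IN={e*e} | OUT={e*e}
  B7: | IN={e*e} | OUT={d-c, e*e}
  B8: | IN={d-c, e*e} | OUT={e*e}

Merge at B7: IN[B7] = OUT[B6] = {e*e}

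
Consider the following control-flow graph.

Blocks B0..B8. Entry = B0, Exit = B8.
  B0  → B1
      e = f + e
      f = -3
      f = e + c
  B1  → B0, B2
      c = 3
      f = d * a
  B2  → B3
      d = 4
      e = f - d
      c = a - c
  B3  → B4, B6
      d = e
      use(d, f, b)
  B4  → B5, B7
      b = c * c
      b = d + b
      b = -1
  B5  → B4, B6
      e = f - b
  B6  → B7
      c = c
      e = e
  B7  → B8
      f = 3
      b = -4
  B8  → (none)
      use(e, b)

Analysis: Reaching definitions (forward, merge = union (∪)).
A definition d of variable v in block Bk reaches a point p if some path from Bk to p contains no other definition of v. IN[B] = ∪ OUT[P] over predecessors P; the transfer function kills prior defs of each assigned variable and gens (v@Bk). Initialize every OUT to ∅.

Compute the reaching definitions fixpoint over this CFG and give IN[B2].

Answer: {c@B1, e@B0, f@B1}

Trace:
Per-block solution:
  B0:  IN={c@B1, e@B0, f@B1}  OUT={c@B1, e@B0, f@B0}
  B1:  IN={c@B1, e@B0, f@B0}  OUT={c@B1, e@B0, f@B1}
  B2:  IN={c@B1, e@B0, f@B1}  OUT={c@B2, d@B2, e@B2, f@B1}
  B3:  IN={c@B2, d@B2, e@B2, f@B1}  OUT={c@B2, d@B3, e@B2, f@B1}
  B4:  IN={b@B4, c@B2, d@B3, e@B2, e@B5, f@B1}  OUT={b@B4, c@B2, d@B3, e@B2, e@B5, f@B1}
  B5:  IN={b@B4, c@B2, d@B3, e@B2, e@B5, f@B1}  OUT={b@B4, c@B2, d@B3, e@B5, f@B1}
  B6:  IN={b@B4, c@B2, d@B3, e@B2, e@B5, f@B1}  OUT={b@B4, c@B6, d@B3, e@B6, f@B1}
  B7:  IN={b@B4, c@B2, c@B6, d@B3, e@B2, e@B5, e@B6, f@B1}  OUT={b@B7, c@B2, c@B6, d@B3, e@B2, e@B5, e@B6, f@B7}
  B8:  IN={b@B7, c@B2, c@B6, d@B3, e@B2, e@B5, e@B6, f@B7}  OUT={b@B7, c@B2, c@B6, d@B3, e@B2, e@B5, e@B6, f@B7}

Merge at B2: IN[B2] = OUT[B1] = {c@B1, e@B0, f@B1}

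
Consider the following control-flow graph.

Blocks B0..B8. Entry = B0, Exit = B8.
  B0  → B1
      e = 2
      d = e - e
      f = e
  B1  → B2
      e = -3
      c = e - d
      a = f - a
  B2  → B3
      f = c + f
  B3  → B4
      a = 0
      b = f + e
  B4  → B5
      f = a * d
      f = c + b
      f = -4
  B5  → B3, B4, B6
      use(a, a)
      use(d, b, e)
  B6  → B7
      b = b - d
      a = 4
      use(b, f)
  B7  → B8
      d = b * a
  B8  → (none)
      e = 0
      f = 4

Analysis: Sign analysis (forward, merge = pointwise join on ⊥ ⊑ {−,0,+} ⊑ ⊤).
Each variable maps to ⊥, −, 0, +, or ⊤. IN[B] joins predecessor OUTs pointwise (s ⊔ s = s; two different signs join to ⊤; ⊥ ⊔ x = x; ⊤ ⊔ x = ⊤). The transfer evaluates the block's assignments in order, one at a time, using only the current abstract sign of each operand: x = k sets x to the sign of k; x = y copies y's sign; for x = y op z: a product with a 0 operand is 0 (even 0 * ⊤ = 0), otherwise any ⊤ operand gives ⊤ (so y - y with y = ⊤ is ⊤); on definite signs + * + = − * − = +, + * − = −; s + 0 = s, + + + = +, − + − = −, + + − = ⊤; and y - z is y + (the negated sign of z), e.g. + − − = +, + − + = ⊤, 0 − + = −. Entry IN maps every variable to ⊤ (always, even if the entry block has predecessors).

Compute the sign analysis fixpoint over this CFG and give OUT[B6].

Answer: {a: +, b: ⊤, c: ⊤, d: ⊤, e: -, f: -}

Working:
Converged values:
  B0:  IN=(all ⊤)  OUT={e:+, f:+; rest ⊤}
  B1:  IN={e:+, f:+; rest ⊤}  OUT={e:-, f:+; rest ⊤}
  B2:  IN={e:-, f:+; rest ⊤}  OUT={e:-; rest ⊤}
  B3:  IN={e:-; rest ⊤}  OUT={a:0, e:-; rest ⊤}
  B4:  IN={a:0, e:-; rest ⊤}  OUT={a:0, e:-, f:-; rest ⊤}
  B5:  IN={a:0, e:-, f:-; rest ⊤}  OUT={a:0, e:-, f:-; rest ⊤}
  B6:  IN={a:0, e:-, f:-; rest ⊤}  OUT={a:+, e:-, f:-; rest ⊤}
  B7:  IN={a:+, e:-, f:-; rest ⊤}  OUT={a:+, e:-, f:-; rest ⊤}
  B8:  IN={a:+, e:-, f:-; rest ⊤}  OUT={a:+, e:0, f:+; rest ⊤}

Merge at B6: IN[B6] = OUT[B5] = {a: 0, b: ⊤, c: ⊤, d: ⊤, e: -, f: -}
Applying B6's transfer function to that IN value gives OUT[B6] (row B6 above).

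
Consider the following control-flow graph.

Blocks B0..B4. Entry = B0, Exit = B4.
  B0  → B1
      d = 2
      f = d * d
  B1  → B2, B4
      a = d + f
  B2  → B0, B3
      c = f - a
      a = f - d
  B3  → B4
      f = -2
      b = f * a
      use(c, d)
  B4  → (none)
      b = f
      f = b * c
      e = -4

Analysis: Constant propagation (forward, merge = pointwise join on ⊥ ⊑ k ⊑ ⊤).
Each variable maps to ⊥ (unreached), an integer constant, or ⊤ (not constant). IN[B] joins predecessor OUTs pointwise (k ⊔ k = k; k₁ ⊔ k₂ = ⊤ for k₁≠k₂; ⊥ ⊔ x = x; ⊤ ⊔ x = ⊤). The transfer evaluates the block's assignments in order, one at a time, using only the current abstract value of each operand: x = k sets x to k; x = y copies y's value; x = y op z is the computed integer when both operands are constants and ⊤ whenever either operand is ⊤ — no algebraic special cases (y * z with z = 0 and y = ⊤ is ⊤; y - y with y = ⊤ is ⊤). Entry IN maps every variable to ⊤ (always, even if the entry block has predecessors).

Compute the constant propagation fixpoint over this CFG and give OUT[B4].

Per-block solution:
  B0:  IN=(all ⊤)  OUT={d:2, f:4; rest ⊤}
  B1:  IN={d:2, f:4; rest ⊤}  OUT={a:6, d:2, f:4; rest ⊤}
  B2:  IN={a:6, d:2, f:4; rest ⊤}  OUT={a:2, c:-2, d:2, f:4; rest ⊤}
  B3:  IN={a:2, c:-2, d:2, f:4; rest ⊤}  OUT={a:2, b:-4, c:-2, d:2, f:-2; rest ⊤}
  B4:  IN={d:2; rest ⊤}  OUT={d:2, e:-4; rest ⊤}

Merge at B4: IN[B4] = OUT[B1] ⊔ OUT[B3] = {a: ⊤, b: ⊤, c: ⊤, d: 2, e: ⊤, f: ⊤}
Applying B4's transfer function to that IN value gives OUT[B4] (row B4 above).

Answer: {a: ⊤, b: ⊤, c: ⊤, d: 2, e: -4, f: ⊤}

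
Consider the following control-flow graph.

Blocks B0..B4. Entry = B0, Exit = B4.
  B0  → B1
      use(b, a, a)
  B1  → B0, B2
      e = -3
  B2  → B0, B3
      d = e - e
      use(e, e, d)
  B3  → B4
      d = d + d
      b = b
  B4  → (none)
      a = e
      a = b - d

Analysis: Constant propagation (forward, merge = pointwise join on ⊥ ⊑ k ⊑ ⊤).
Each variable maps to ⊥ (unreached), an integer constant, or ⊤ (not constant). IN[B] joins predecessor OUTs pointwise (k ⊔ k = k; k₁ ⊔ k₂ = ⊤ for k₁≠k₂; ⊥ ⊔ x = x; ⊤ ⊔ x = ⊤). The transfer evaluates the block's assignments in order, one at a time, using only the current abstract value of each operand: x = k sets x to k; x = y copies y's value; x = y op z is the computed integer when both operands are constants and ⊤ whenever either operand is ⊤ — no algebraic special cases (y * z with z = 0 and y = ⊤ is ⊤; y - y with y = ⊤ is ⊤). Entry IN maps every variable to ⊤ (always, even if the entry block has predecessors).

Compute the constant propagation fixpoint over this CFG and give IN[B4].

Converged values:
  B0: | IN=(all ⊤) | OUT=(all ⊤)
  B1: | IN=(all ⊤) | OUT={e:-3; rest ⊤}
  B2: | IN={e:-3; rest ⊤} | OUT={d:0, e:-3; rest ⊤}
  B3: | IN={d:0, e:-3; rest ⊤} | OUT={d:0, e:-3; rest ⊤}
  B4: | IN={d:0, e:-3; rest ⊤} | OUT={d:0, e:-3; rest ⊤}

Merge at B4: IN[B4] = OUT[B3] = {a: ⊤, b: ⊤, c: ⊤, d: 0, e: -3, f: ⊤}

Answer: {a: ⊤, b: ⊤, c: ⊤, d: 0, e: -3, f: ⊤}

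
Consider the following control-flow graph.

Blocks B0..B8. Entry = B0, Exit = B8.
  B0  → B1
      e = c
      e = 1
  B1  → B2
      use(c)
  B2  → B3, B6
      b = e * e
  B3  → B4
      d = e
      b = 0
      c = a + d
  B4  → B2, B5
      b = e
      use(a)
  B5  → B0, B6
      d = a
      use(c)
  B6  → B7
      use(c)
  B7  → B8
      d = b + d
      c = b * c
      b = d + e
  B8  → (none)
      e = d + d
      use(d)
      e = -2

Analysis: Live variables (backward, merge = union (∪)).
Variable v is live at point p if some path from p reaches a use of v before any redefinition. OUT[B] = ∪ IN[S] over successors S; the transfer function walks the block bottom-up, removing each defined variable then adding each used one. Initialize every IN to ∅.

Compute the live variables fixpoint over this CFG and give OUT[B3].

Answer: {a, c, d, e}

Trace:
Per-block solution:
  B0:  IN={a, c, d}  OUT={a, c, d, e}
  B1:  IN={a, c, d, e}  OUT={a, c, d, e}
  B2:  IN={a, c, d, e}  OUT={a, b, c, d, e}
  B3:  IN={a, e}  OUT={a, c, d, e}
  B4:  IN={a, c, d, e}  OUT={a, b, c, d, e}
  B5:  IN={a, b, c, e}  OUT={a, b, c, d, e}
  B6:  IN={b, c, d, e}  OUT={b, c, d, e}
  B7:  IN={b, c, d, e}  OUT={d}
  B8:  IN={d}  OUT={}

Merge at B3: OUT[B3] = IN[B4] = {a, c, d, e}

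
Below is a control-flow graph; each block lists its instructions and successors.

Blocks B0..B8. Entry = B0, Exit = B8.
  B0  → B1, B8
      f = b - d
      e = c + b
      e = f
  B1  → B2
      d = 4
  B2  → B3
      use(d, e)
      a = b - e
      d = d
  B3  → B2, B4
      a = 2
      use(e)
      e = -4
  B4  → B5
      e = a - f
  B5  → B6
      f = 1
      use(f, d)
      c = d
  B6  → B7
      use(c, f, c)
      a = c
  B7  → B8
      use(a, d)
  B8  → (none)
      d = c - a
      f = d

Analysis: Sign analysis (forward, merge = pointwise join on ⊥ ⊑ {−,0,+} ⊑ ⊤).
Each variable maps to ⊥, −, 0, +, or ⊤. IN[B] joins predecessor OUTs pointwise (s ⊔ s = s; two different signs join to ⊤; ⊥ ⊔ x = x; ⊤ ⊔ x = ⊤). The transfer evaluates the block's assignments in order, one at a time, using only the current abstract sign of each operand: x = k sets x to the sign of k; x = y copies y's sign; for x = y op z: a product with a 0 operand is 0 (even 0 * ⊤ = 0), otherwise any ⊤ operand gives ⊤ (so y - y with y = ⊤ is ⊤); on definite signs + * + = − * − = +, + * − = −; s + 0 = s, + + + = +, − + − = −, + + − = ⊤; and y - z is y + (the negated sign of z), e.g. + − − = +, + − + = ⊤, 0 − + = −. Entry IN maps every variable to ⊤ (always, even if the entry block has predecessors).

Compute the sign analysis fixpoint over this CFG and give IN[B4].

Answer: {a: +, b: ⊤, c: ⊤, d: +, e: -, f: ⊤}

Derivation:
Fixpoint table:
  B0: | IN=(all ⊤) | OUT=(all ⊤)
  B1: | IN=(all ⊤) | OUT={d:+; rest ⊤}
  B2: | IN={d:+; rest ⊤} | OUT={d:+; rest ⊤}
  B3: | IN={d:+; rest ⊤} | OUT={a:+, d:+, e:-; rest ⊤}
  B4: | IN={a:+, d:+, e:-; rest ⊤} | OUT={a:+, d:+; rest ⊤}
  B5: | IN={a:+, d:+; rest ⊤} | OUT={a:+, c:+, d:+, f:+; rest ⊤}
  B6: | IN={a:+, c:+, d:+, f:+; rest ⊤} | OUT={a:+, c:+, d:+, f:+; rest ⊤}
  B7: | IN={a:+, c:+, d:+, f:+; rest ⊤} | OUT={a:+, c:+, d:+, f:+; rest ⊤}
  B8: | IN=(all ⊤) | OUT=(all ⊤)

Merge at B4: IN[B4] = OUT[B3] = {a: +, b: ⊤, c: ⊤, d: +, e: -, f: ⊤}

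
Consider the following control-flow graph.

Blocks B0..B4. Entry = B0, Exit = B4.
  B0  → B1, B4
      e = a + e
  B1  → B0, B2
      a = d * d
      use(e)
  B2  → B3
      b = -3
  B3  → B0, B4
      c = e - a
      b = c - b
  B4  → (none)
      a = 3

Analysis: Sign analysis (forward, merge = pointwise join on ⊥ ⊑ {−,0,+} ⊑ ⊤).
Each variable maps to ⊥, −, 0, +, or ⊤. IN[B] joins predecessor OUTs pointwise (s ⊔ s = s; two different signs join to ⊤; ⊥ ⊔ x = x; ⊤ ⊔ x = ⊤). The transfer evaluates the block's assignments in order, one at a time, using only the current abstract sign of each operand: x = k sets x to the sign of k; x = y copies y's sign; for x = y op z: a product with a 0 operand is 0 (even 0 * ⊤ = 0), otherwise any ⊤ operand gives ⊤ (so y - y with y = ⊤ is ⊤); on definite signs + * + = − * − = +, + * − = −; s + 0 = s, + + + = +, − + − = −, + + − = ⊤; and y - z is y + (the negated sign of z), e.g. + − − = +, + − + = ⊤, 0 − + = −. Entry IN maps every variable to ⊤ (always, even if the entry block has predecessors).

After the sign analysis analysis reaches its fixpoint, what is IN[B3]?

Answer: {a: ⊤, b: -, c: ⊤, d: ⊤, e: ⊤, f: ⊤}

Trace:
Fixpoint table:
  B0:  IN=(all ⊤)  OUT=(all ⊤)
  B1:  IN=(all ⊤)  OUT=(all ⊤)
  B2:  IN=(all ⊤)  OUT={b:-; rest ⊤}
  B3:  IN={b:-; rest ⊤}  OUT=(all ⊤)
  B4:  IN=(all ⊤)  OUT={a:+; rest ⊤}

Merge at B3: IN[B3] = OUT[B2] = {a: ⊤, b: -, c: ⊤, d: ⊤, e: ⊤, f: ⊤}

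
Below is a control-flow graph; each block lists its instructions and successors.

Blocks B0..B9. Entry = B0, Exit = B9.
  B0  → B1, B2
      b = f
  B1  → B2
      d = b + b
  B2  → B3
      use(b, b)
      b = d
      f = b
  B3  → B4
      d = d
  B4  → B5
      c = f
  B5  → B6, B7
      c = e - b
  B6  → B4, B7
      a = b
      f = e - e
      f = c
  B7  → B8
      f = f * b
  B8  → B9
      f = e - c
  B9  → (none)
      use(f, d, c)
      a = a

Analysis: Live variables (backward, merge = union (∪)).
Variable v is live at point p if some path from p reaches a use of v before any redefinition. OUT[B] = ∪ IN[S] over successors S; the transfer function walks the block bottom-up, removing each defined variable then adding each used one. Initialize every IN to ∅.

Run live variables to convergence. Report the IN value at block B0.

Converged values:
  B0:   IN={a, d, e, f}   OUT={a, b, d, e}
  B1:   IN={a, b, e}   OUT={a, b, d, e}
  B2:   IN={a, b, d, e}   OUT={a, b, d, e, f}
  B3:   IN={a, b, d, e, f}   OUT={a, b, d, e, f}
  B4:   IN={a, b, d, e, f}   OUT={a, b, d, e, f}
  B5:   IN={a, b, d, e, f}   OUT={a, b, c, d, e, f}
  B6:   IN={b, c, d, e}   OUT={a, b, c, d, e, f}
  B7:   IN={a, b, c, d, e, f}   OUT={a, c, d, e}
  B8:   IN={a, c, d, e}   OUT={a, c, d, f}
  B9:   IN={a, c, d, f}   OUT={}

Merge at B0: OUT[B0] = IN[B1] ⊔ IN[B2] = {a, b, d, e}
Applying B0's transfer function to that OUT value gives IN[B0] (row B0 above).

Answer: {a, d, e, f}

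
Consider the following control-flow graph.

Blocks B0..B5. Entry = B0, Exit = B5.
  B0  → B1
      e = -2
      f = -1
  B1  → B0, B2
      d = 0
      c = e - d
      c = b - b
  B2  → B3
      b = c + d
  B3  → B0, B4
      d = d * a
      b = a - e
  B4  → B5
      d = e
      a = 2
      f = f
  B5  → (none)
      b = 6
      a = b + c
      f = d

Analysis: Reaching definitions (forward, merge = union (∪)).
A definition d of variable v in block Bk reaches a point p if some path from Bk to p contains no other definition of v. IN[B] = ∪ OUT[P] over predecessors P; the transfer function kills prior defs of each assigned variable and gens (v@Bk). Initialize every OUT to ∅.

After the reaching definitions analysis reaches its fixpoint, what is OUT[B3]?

Answer: {b@B3, c@B1, d@B3, e@B0, f@B0}

Derivation:
Fixpoint table:
  B0:   IN={b@B3, c@B1, d@B1, d@B3, e@B0, f@B0}   OUT={b@B3, c@B1, d@B1, d@B3, e@B0, f@B0}
  B1:   IN={b@B3, c@B1, d@B1, d@B3, e@B0, f@B0}   OUT={b@B3, c@B1, d@B1, e@B0, f@B0}
  B2:   IN={b@B3, c@B1, d@B1, e@B0, f@B0}   OUT={b@B2, c@B1, d@B1, e@B0, f@B0}
  B3:   IN={b@B2, c@B1, d@B1, e@B0, f@B0}   OUT={b@B3, c@B1, d@B3, e@B0, f@B0}
  B4:   IN={b@B3, c@B1, d@B3, e@B0, f@B0}   OUT={a@B4, b@B3, c@B1, d@B4, e@B0, f@B4}
  B5:   IN={a@B4, b@B3, c@B1, d@B4, e@B0, f@B4}   OUT={a@B5, b@B5, c@B1, d@B4, e@B0, f@B5}

Merge at B3: IN[B3] = OUT[B2] = {b@B2, c@B1, d@B1, e@B0, f@B0}
Applying B3's transfer function to that IN value gives OUT[B3] (row B3 above).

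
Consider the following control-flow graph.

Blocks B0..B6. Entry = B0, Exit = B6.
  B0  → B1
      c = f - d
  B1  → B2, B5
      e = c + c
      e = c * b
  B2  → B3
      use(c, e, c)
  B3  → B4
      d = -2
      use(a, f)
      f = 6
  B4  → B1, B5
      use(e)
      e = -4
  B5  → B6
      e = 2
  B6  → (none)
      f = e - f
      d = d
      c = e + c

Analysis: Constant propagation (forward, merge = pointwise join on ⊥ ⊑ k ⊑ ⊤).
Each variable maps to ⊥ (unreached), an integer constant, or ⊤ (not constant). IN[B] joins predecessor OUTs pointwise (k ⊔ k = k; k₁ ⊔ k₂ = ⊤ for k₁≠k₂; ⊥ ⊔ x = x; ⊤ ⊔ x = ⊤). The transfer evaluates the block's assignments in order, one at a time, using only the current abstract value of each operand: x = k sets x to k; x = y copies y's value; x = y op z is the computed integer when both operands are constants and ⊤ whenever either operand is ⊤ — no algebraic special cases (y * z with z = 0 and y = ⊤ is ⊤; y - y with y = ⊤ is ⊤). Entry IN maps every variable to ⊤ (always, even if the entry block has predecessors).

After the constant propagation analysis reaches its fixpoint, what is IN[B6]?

Answer: {a: ⊤, b: ⊤, c: ⊤, d: ⊤, e: 2, f: ⊤}

Trace:
Converged values:
  B0:  IN=(all ⊤)  OUT=(all ⊤)
  B1:  IN=(all ⊤)  OUT=(all ⊤)
  B2:  IN=(all ⊤)  OUT=(all ⊤)
  B3:  IN=(all ⊤)  OUT={d:-2, f:6; rest ⊤}
  B4:  IN={d:-2, f:6; rest ⊤}  OUT={d:-2, e:-4, f:6; rest ⊤}
  B5:  IN=(all ⊤)  OUT={e:2; rest ⊤}
  B6:  IN={e:2; rest ⊤}  OUT={e:2; rest ⊤}

Merge at B6: IN[B6] = OUT[B5] = {a: ⊤, b: ⊤, c: ⊤, d: ⊤, e: 2, f: ⊤}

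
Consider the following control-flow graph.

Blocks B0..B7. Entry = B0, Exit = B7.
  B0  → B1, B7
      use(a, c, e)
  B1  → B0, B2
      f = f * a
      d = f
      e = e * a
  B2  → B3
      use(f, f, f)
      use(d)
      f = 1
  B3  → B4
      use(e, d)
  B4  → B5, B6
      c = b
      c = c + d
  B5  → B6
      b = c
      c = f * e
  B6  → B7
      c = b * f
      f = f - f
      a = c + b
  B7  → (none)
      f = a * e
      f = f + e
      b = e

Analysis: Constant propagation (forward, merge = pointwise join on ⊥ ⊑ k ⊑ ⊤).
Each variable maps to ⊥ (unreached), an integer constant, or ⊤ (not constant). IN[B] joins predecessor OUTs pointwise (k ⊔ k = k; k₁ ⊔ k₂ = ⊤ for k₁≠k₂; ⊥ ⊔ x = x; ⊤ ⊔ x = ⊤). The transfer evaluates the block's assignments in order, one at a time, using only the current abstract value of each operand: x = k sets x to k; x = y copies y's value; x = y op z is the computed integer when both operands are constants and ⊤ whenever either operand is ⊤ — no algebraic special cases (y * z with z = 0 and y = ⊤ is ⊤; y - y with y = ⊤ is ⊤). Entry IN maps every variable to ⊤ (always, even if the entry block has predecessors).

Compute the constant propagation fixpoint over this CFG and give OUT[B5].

Per-block solution:
  B0:  IN=(all ⊤)  OUT=(all ⊤)
  B1:  IN=(all ⊤)  OUT=(all ⊤)
  B2:  IN=(all ⊤)  OUT={f:1; rest ⊤}
  B3:  IN={f:1; rest ⊤}  OUT={f:1; rest ⊤}
  B4:  IN={f:1; rest ⊤}  OUT={f:1; rest ⊤}
  B5:  IN={f:1; rest ⊤}  OUT={f:1; rest ⊤}
  B6:  IN={f:1; rest ⊤}  OUT={f:0; rest ⊤}
  B7:  IN=(all ⊤)  OUT=(all ⊤)

Merge at B5: IN[B5] = OUT[B4] = {a: ⊤, b: ⊤, c: ⊤, d: ⊤, e: ⊤, f: 1}
Applying B5's transfer function to that IN value gives OUT[B5] (row B5 above).

Answer: {a: ⊤, b: ⊤, c: ⊤, d: ⊤, e: ⊤, f: 1}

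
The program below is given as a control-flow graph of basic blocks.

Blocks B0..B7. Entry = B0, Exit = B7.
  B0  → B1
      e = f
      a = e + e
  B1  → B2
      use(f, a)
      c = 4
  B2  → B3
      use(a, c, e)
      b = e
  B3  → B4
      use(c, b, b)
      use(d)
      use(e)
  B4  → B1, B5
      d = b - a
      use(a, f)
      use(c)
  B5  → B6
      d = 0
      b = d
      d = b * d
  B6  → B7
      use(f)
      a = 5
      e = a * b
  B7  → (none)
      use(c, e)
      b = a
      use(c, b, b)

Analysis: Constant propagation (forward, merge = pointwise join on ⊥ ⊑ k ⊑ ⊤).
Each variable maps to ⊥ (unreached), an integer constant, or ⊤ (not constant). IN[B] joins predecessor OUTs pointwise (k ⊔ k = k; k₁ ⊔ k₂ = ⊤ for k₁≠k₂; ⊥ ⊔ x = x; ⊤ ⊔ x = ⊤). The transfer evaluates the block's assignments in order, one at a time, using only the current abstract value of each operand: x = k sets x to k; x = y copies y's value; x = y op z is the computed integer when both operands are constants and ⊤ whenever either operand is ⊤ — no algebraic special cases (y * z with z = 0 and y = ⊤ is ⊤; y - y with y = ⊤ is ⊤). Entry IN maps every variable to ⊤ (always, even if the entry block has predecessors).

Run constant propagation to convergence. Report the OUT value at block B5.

Answer: {a: ⊤, b: 0, c: 4, d: 0, e: ⊤, f: ⊤}

Trace:
Per-block solution:
  B0: | IN=(all ⊤) | OUT=(all ⊤)
  B1: | IN=(all ⊤) | OUT={c:4; rest ⊤}
  B2: | IN={c:4; rest ⊤} | OUT={c:4; rest ⊤}
  B3: | IN={c:4; rest ⊤} | OUT={c:4; rest ⊤}
  B4: | IN={c:4; rest ⊤} | OUT={c:4; rest ⊤}
  B5: | IN={c:4; rest ⊤} | OUT={b:0, c:4, d:0; rest ⊤}
  B6: | IN={b:0, c:4, d:0; rest ⊤} | OUT={a:5, b:0, c:4, d:0, e:0; rest ⊤}
  B7: | IN={a:5, b:0, c:4, d:0, e:0; rest ⊤} | OUT={a:5, b:5, c:4, d:0, e:0; rest ⊤}

Merge at B5: IN[B5] = OUT[B4] = {a: ⊤, b: ⊤, c: 4, d: ⊤, e: ⊤, f: ⊤}
Applying B5's transfer function to that IN value gives OUT[B5] (row B5 above).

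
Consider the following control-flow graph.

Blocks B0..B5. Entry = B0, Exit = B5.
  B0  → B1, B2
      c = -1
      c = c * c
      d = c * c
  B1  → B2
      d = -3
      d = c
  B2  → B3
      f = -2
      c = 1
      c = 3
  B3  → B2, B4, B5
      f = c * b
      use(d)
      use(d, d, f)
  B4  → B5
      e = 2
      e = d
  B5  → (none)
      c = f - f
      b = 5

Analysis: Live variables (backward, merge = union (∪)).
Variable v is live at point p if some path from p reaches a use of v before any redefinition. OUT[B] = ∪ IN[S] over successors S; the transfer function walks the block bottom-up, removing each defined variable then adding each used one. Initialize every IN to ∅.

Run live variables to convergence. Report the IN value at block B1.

Converged values:
  B0: | IN={b} | OUT={b, c, d}
  B1: | IN={b, c} | OUT={b, d}
  B2: | IN={b, d} | OUT={b, c, d}
  B3: | IN={b, c, d} | OUT={b, d, f}
  B4: | IN={d, f} | OUT={f}
  B5: | IN={f} | OUT={}

Merge at B1: OUT[B1] = IN[B2] = {b, d}
Applying B1's transfer function to that OUT value gives IN[B1] (row B1 above).

Answer: {b, c}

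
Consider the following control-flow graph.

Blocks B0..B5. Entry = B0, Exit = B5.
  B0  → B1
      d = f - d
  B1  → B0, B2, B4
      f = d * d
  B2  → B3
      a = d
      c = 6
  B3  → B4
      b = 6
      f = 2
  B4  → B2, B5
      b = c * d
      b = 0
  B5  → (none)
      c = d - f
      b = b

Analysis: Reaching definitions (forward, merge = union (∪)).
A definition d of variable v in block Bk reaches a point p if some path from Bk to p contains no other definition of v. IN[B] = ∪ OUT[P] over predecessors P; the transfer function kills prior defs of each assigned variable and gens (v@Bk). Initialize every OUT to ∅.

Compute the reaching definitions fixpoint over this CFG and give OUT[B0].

Converged values:
  B0:   IN={d@B0, f@B1}   OUT={d@B0, f@B1}
  B1:   IN={d@B0, f@B1}   OUT={d@B0, f@B1}
  B2:   IN={a@B2, b@B4, c@B2, d@B0, f@B1, f@B3}   OUT={a@B2, b@B4, c@B2, d@B0, f@B1, f@B3}
  B3:   IN={a@B2, b@B4, c@B2, d@B0, f@B1, f@B3}   OUT={a@B2, b@B3, c@B2, d@B0, f@B3}
  B4:   IN={a@B2, b@B3, c@B2, d@B0, f@B1, f@B3}   OUT={a@B2, b@B4, c@B2, d@B0, f@B1, f@B3}
  B5:   IN={a@B2, b@B4, c@B2, d@B0, f@B1, f@B3}   OUT={a@B2, b@B5, c@B5, d@B0, f@B1, f@B3}

Merge at B0 (entry node, so the boundary value {} is joined with the incoming edge(s)): IN[B0] = {} ⊔ OUT[B1] = {d@B0, f@B1}
Applying B0's transfer function to that IN value gives OUT[B0] (row B0 above).

Answer: {d@B0, f@B1}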